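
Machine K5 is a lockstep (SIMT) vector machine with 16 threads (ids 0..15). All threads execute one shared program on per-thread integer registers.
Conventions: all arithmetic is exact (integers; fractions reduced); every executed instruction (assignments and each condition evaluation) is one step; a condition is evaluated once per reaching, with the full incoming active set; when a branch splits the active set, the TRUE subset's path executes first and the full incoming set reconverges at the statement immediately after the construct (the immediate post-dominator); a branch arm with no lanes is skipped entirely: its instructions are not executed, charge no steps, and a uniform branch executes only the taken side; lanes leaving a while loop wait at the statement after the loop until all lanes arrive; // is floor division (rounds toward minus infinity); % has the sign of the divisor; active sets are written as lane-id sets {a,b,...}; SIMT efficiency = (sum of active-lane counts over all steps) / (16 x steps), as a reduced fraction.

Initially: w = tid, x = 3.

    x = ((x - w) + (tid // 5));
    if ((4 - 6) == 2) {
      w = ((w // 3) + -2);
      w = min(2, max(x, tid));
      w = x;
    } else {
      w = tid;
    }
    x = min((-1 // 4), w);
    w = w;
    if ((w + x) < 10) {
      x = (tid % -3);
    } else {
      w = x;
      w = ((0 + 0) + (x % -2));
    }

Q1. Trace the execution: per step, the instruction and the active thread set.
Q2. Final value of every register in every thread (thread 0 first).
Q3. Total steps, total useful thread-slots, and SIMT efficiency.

step 0: x <- ((x - w) + (tid // 5))  {0,1,2,3,4,5,6,7,8,9,10,11,12,13,14,15}
step 1: eval ((4 - 6) == 2)          {0,1,2,3,4,5,6,7,8,9,10,11,12,13,14,15}
step 2: w <- tid                     {0,1,2,3,4,5,6,7,8,9,10,11,12,13,14,15}
step 3: x <- min((-1 // 4), w)       {0,1,2,3,4,5,6,7,8,9,10,11,12,13,14,15}
step 4: w <- w                       {0,1,2,3,4,5,6,7,8,9,10,11,12,13,14,15}
step 5: eval ((w + x) < 10)          {0,1,2,3,4,5,6,7,8,9,10,11,12,13,14,15}
step 6: x <- (tid % -3)              {0,1,2,3,4,5,6,7,8,9,10}
step 7: w <- x                       {11,12,13,14,15}
step 8: w <- ((0 + 0) + (x % -2))    {11,12,13,14,15}

Answer: 9 steps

w: 0,1,2,3,4,5,6,7,8,9,10,-1,-1,-1,-1,-1
x: 0,-2,-1,0,-2,-1,0,-2,-1,0,-2,-1,-1,-1,-1,-1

steps = 9; useful = 117; efficiency = 117/144 = 13/16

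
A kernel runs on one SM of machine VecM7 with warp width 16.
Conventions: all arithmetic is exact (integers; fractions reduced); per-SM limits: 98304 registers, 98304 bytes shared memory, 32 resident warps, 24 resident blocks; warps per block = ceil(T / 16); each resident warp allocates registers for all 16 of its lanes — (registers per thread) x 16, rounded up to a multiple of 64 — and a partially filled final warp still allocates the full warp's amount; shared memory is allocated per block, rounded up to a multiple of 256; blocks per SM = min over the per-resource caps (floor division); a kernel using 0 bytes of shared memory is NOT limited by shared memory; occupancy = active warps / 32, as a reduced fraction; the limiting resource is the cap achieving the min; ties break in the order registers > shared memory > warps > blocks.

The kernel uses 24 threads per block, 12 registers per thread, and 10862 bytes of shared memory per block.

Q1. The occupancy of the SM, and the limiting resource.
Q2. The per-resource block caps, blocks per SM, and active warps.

Answer: occupancy 1/2, limited by shared memory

registers: 256 blocks
shared memory: 8 blocks
warps: 16 blocks
blocks: 24 blocks

Answer: 8 blocks, 16 active warps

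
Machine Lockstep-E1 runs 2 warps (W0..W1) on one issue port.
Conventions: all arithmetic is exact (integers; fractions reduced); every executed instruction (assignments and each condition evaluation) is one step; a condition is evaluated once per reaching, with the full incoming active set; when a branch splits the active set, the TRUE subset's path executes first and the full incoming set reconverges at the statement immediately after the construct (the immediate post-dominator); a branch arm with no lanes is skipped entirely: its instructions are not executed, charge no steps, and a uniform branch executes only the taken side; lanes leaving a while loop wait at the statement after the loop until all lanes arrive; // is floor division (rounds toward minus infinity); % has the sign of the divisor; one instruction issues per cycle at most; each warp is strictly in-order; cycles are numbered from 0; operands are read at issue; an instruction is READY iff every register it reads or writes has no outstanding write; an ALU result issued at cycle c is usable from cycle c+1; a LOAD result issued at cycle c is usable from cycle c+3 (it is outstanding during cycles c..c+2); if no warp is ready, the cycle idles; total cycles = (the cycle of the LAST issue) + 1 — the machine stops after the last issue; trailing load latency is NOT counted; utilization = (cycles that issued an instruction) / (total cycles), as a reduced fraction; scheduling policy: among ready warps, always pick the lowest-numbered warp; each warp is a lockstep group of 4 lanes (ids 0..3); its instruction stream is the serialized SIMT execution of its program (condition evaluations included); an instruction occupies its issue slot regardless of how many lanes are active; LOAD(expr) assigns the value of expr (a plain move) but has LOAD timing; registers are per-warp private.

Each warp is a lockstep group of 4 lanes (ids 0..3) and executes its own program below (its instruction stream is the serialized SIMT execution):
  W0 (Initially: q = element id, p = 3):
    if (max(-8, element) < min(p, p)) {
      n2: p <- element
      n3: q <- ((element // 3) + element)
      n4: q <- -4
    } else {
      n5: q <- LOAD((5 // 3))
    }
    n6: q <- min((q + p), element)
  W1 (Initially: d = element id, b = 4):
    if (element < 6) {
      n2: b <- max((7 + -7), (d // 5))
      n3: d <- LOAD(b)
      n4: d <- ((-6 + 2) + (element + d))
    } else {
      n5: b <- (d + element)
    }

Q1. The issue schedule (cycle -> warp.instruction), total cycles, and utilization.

cycle 0: W0.I0
cycle 1: W0.I1
cycle 2: W0.I2
cycle 3: W0.I3
cycle 4: W0.I4
cycle 5: W1.I0
cycle 6: W1.I1
cycle 7: W0.I5
cycle 8: W1.I2
cycle 9: idle
cycle 10: idle
cycle 11: W1.I3

Answer: 12 cycles, utilization 5/6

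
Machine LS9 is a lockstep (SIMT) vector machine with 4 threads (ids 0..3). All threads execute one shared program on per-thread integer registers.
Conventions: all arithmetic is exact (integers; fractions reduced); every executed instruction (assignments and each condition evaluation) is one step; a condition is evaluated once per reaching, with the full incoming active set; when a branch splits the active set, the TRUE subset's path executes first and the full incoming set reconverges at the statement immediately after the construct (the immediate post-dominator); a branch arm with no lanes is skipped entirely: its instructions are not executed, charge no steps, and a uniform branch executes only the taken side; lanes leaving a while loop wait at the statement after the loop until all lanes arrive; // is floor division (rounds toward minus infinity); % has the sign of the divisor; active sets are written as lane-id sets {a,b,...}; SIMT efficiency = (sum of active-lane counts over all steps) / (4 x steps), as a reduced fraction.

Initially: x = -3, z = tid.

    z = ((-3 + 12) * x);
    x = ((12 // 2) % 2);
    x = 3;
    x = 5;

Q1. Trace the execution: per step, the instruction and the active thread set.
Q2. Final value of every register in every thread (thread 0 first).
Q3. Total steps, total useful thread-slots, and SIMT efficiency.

step 0: z <- ((-3 + 12) * x)         {0,1,2,3}
step 1: x <- ((12 // 2) % 2)         {0,1,2,3}
step 2: x <- 3                       {0,1,2,3}
step 3: x <- 5                       {0,1,2,3}

Answer: 4 steps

x: 5,5,5,5
z: -27,-27,-27,-27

steps = 4; useful = 16; efficiency = 16/16 = 1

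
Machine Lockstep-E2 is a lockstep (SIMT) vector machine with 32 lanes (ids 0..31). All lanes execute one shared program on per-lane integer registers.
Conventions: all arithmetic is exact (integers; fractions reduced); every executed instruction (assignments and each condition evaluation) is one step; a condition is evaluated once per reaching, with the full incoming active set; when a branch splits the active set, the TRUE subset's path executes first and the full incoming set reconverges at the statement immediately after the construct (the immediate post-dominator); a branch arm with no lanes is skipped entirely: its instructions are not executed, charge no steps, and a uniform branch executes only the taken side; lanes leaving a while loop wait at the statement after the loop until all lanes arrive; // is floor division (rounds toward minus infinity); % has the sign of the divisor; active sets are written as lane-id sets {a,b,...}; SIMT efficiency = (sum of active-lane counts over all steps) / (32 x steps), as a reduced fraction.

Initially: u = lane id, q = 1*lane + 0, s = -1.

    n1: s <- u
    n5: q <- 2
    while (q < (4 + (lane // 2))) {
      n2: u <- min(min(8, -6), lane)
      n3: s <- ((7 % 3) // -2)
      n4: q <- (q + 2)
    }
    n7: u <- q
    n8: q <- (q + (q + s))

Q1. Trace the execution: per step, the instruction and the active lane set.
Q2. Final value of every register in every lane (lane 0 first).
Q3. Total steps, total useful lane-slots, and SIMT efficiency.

step 0: s <- u                       {0,1,2,3,4,5,6,7,8,9,10,11,12,13,14,15,16,17,18,19,20,21,22,23,24,25,26,27,28,29,30,31}
step 1: q <- 2                       {0,1,2,3,4,5,6,7,8,9,10,11,12,13,14,15,16,17,18,19,20,21,22,23,24,25,26,27,28,29,30,31}
step 2: eval (q < (4 + (lane // 2))) {0,1,2,3,4,5,6,7,8,9,10,11,12,13,14,15,16,17,18,19,20,21,22,23,24,25,26,27,28,29,30,31}
step 3: u <- min(min(8, -6), lane)   {0,1,2,3,4,5,6,7,8,9,10,11,12,13,14,15,16,17,18,19,20,21,22,23,24,25,26,27,28,29,30,31}
step 4: s <- ((7 % 3) // -2)         {0,1,2,3,4,5,6,7,8,9,10,11,12,13,14,15,16,17,18,19,20,21,22,23,24,25,26,27,28,29,30,31}
step 5: q <- (q + 2)                 {0,1,2,3,4,5,6,7,8,9,10,11,12,13,14,15,16,17,18,19,20,21,22,23,24,25,26,27,28,29,30,31}
step 6: eval (q < (4 + (lane // 2))) {0,1,2,3,4,5,6,7,8,9,10,11,12,13,14,15,16,17,18,19,20,21,22,23,24,25,26,27,28,29,30,31}
step 7: u <- min(min(8, -6), lane)   {2,3,4,5,6,7,8,9,10,11,12,13,14,15,16,17,18,19,20,21,22,23,24,25,26,27,28,29,30,31}
step 8: s <- ((7 % 3) // -2)         {2,3,4,5,6,7,8,9,10,11,12,13,14,15,16,17,18,19,20,21,22,23,24,25,26,27,28,29,30,31}
step 9: q <- (q + 2)                 {2,3,4,5,6,7,8,9,10,11,12,13,14,15,16,17,18,19,20,21,22,23,24,25,26,27,28,29,30,31}
step 10: eval (q < (4 + (lane // 2))) {2,3,4,5,6,7,8,9,10,11,12,13,14,15,16,17,18,19,20,21,22,23,24,25,26,27,28,29,30,31}
step 11: u <- min(min(8, -6), lane)   {6,7,8,9,10,11,12,13,14,15,16,17,18,19,20,21,22,23,24,25,26,27,28,29,30,31}
step 12: s <- ((7 % 3) // -2)         {6,7,8,9,10,11,12,13,14,15,16,17,18,19,20,21,22,23,24,25,26,27,28,29,30,31}
step 13: q <- (q + 2)                 {6,7,8,9,10,11,12,13,14,15,16,17,18,19,20,21,22,23,24,25,26,27,28,29,30,31}
step 14: eval (q < (4 + (lane // 2))) {6,7,8,9,10,11,12,13,14,15,16,17,18,19,20,21,22,23,24,25,26,27,28,29,30,31}
step 15: u <- min(min(8, -6), lane)   {10,11,12,13,14,15,16,17,18,19,20,21,22,23,24,25,26,27,28,29,30,31}
step 16: s <- ((7 % 3) // -2)         {10,11,12,13,14,15,16,17,18,19,20,21,22,23,24,25,26,27,28,29,30,31}
step 17: q <- (q + 2)                 {10,11,12,13,14,15,16,17,18,19,20,21,22,23,24,25,26,27,28,29,30,31}
step 18: eval (q < (4 + (lane // 2))) {10,11,12,13,14,15,16,17,18,19,20,21,22,23,24,25,26,27,28,29,30,31}
step 19: u <- min(min(8, -6), lane)   {14,15,16,17,18,19,20,21,22,23,24,25,26,27,28,29,30,31}
step 20: s <- ((7 % 3) // -2)         {14,15,16,17,18,19,20,21,22,23,24,25,26,27,28,29,30,31}
step 21: q <- (q + 2)                 {14,15,16,17,18,19,20,21,22,23,24,25,26,27,28,29,30,31}
step 22: eval (q < (4 + (lane // 2))) {14,15,16,17,18,19,20,21,22,23,24,25,26,27,28,29,30,31}
step 23: u <- min(min(8, -6), lane)   {18,19,20,21,22,23,24,25,26,27,28,29,30,31}
step 24: s <- ((7 % 3) // -2)         {18,19,20,21,22,23,24,25,26,27,28,29,30,31}
step 25: q <- (q + 2)                 {18,19,20,21,22,23,24,25,26,27,28,29,30,31}
step 26: eval (q < (4 + (lane // 2))) {18,19,20,21,22,23,24,25,26,27,28,29,30,31}
step 27: u <- min(min(8, -6), lane)   {22,23,24,25,26,27,28,29,30,31}
step 28: s <- ((7 % 3) // -2)         {22,23,24,25,26,27,28,29,30,31}
step 29: q <- (q + 2)                 {22,23,24,25,26,27,28,29,30,31}
step 30: eval (q < (4 + (lane // 2))) {22,23,24,25,26,27,28,29,30,31}
step 31: u <- min(min(8, -6), lane)   {26,27,28,29,30,31}
step 32: s <- ((7 % 3) // -2)         {26,27,28,29,30,31}
step 33: q <- (q + 2)                 {26,27,28,29,30,31}
step 34: eval (q < (4 + (lane // 2))) {26,27,28,29,30,31}
step 35: u <- min(min(8, -6), lane)   {30,31}
step 36: s <- ((7 % 3) // -2)         {30,31}
step 37: q <- (q + 2)                 {30,31}
step 38: eval (q < (4 + (lane // 2))) {30,31}
step 39: u <- q                       {0,1,2,3,4,5,6,7,8,9,10,11,12,13,14,15,16,17,18,19,20,21,22,23,24,25,26,27,28,29,30,31}
step 40: q <- (q + (q + s))           {0,1,2,3,4,5,6,7,8,9,10,11,12,13,14,15,16,17,18,19,20,21,22,23,24,25,26,27,28,29,30,31}

Answer: 41 steps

u: 4,4,6,6,6,6,8,8,8,8,10,10,10,10,12,12,12,12,14,14,14,14,16,16,16,16,18,18,18,18,20,20
q: 7,7,11,11,11,11,15,15,15,15,19,19,19,19,23,23,23,23,27,27,27,27,31,31,31,31,35,35,35,35,39,39
s: -1,-1,-1,-1,-1,-1,-1,-1,-1,-1,-1,-1,-1,-1,-1,-1,-1,-1,-1,-1,-1,-1,-1,-1,-1,-1,-1,-1,-1,-1,-1,-1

steps = 41; useful = 800; efficiency = 800/1312 = 25/41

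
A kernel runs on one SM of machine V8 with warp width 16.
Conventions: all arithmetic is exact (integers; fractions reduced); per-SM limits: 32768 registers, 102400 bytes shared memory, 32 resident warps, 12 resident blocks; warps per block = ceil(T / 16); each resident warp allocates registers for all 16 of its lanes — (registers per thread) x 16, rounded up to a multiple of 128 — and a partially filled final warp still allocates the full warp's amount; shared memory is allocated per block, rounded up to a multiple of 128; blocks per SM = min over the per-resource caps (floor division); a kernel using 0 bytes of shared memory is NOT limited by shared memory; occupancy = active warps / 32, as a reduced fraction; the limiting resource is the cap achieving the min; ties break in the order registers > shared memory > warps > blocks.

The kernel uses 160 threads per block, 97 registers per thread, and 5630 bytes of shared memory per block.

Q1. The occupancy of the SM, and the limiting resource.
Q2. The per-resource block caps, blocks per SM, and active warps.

Answer: occupancy 5/16, limited by registers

registers: 1 block
shared memory: 18 blocks
warps: 3 blocks
blocks: 12 blocks

Answer: 1 block, 10 active warps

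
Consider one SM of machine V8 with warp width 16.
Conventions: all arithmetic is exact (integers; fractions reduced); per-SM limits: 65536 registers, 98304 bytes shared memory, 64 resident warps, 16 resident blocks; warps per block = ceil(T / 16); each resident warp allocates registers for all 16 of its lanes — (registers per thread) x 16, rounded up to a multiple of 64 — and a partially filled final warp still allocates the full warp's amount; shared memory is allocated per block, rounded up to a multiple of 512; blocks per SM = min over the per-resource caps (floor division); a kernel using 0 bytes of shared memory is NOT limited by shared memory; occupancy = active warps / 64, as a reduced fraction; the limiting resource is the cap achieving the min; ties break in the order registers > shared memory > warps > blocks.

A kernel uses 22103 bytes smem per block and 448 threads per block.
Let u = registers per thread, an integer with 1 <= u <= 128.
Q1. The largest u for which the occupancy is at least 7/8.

Answer: u = 72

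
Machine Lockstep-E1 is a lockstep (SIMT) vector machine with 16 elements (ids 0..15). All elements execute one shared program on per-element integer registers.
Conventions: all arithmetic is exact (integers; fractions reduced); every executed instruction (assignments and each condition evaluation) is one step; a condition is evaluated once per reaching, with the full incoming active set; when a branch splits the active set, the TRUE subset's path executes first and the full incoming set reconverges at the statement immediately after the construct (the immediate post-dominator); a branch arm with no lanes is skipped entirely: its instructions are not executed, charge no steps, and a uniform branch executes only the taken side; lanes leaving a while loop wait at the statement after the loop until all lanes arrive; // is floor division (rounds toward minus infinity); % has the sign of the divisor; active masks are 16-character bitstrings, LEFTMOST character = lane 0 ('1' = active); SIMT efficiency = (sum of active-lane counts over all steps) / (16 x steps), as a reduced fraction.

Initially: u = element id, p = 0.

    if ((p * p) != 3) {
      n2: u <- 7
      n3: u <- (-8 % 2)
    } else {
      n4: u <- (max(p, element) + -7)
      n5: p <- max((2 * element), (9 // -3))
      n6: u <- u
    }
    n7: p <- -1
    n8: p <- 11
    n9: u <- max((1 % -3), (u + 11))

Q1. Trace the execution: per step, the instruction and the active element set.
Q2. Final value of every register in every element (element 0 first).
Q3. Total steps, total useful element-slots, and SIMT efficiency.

step 0: eval ((p * p) != 3)          1111111111111111
step 1: u <- 7                       1111111111111111
step 2: u <- (-8 % 2)                1111111111111111
step 3: p <- -1                      1111111111111111
step 4: p <- 11                      1111111111111111
step 5: u <- max((1 % -3), (u + 11)) 1111111111111111

Answer: 6 steps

u: 11,11,11,11,11,11,11,11,11,11,11,11,11,11,11,11
p: 11,11,11,11,11,11,11,11,11,11,11,11,11,11,11,11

steps = 6; useful = 96; efficiency = 96/96 = 1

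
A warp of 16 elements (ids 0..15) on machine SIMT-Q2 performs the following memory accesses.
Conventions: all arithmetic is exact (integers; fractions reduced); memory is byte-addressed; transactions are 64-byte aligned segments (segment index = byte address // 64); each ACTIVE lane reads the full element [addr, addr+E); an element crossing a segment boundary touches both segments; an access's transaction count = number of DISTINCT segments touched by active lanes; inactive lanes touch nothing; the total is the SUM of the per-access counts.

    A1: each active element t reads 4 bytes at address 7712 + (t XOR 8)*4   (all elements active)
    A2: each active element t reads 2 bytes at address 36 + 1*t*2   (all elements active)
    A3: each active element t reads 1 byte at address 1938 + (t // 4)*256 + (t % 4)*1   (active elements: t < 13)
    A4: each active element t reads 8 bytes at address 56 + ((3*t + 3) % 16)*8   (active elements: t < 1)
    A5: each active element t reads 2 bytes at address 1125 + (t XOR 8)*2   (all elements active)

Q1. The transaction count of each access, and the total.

A1: 2 transactions
A2: 2 transactions
A3: 4 transactions
A4: 1 transaction
A5: 2 transactions

Answer: 2,2,4,1,2; total 11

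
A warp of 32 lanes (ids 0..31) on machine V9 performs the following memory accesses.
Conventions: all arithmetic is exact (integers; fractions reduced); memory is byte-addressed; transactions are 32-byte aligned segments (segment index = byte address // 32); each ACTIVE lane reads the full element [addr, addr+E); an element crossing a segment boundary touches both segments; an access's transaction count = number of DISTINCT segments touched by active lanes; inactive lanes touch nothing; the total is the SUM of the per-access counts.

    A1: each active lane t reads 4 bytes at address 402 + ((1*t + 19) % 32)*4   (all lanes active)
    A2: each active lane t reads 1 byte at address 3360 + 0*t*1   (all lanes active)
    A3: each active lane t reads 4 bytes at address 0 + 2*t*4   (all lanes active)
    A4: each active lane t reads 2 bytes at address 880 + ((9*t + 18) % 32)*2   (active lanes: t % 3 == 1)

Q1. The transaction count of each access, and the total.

A1: 5 transactions
A2: 1 transaction
A3: 8 transactions
A4: 3 transactions

Answer: 5,1,8,3; total 17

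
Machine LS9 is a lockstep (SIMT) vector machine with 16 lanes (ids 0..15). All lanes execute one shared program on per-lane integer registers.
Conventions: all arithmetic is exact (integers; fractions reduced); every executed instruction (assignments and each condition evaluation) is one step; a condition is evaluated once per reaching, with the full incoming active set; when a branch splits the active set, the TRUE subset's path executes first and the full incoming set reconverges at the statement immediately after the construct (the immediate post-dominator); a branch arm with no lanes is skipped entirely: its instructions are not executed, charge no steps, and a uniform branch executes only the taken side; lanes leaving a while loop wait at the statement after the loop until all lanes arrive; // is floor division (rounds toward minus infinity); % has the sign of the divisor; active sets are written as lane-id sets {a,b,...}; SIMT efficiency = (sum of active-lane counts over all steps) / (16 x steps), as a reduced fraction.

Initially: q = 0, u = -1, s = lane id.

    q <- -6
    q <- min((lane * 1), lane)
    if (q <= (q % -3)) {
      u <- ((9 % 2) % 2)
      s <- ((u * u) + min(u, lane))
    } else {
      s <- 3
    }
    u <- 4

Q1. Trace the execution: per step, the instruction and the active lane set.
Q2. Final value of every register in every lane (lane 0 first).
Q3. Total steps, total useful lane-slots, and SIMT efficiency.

step 0: q <- -6                      {0,1,2,3,4,5,6,7,8,9,10,11,12,13,14,15}
step 1: q <- min((lane * 1), lane)   {0,1,2,3,4,5,6,7,8,9,10,11,12,13,14,15}
step 2: eval (q <= (q % -3))         {0,1,2,3,4,5,6,7,8,9,10,11,12,13,14,15}
step 3: u <- ((9 % 2) % 2)           {0}
step 4: s <- ((u * u) + min(u, lane)) {0}
step 5: s <- 3                       {1,2,3,4,5,6,7,8,9,10,11,12,13,14,15}
step 6: u <- 4                       {0,1,2,3,4,5,6,7,8,9,10,11,12,13,14,15}

Answer: 7 steps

q: 0,1,2,3,4,5,6,7,8,9,10,11,12,13,14,15
u: 4,4,4,4,4,4,4,4,4,4,4,4,4,4,4,4
s: 1,3,3,3,3,3,3,3,3,3,3,3,3,3,3,3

steps = 7; useful = 81; efficiency = 81/112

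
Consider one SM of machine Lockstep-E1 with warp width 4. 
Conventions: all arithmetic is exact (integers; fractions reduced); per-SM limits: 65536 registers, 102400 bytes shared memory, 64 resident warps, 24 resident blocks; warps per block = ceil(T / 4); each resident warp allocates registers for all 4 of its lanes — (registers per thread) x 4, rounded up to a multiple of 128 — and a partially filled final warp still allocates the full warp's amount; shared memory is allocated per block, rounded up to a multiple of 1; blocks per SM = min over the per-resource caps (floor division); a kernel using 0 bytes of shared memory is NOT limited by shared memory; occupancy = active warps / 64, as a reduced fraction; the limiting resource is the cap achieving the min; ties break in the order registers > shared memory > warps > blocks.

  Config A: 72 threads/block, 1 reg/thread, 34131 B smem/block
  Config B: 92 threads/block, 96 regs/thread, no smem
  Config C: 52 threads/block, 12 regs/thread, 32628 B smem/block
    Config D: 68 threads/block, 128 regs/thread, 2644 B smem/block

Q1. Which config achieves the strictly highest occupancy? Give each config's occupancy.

occupancies: A 27/32, B 23/32, C 39/64, D 51/64

Answer: A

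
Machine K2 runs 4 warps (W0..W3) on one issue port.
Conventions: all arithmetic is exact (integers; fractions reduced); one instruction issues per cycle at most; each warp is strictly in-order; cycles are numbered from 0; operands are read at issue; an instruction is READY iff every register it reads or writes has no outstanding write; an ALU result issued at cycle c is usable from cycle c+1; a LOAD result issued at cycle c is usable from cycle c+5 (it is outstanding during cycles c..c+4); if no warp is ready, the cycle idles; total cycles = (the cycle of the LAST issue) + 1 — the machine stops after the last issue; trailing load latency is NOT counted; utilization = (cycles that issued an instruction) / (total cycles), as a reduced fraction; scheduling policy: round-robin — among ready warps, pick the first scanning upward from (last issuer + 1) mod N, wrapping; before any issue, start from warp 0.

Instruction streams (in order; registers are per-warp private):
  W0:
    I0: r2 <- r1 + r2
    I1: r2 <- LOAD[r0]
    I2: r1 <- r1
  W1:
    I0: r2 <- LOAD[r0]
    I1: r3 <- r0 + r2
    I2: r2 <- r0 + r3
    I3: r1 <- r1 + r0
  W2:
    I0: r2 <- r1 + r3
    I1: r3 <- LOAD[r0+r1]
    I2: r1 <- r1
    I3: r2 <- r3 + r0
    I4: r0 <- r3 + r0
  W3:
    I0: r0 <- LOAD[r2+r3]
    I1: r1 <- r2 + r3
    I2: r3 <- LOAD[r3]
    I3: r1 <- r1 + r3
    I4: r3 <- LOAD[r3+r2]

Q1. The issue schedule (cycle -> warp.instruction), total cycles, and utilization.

cycle 0: W0.I0
cycle 1: W1.I0
cycle 2: W2.I0
cycle 3: W3.I0
cycle 4: W0.I1
cycle 5: W2.I1
cycle 6: W3.I1
cycle 7: W0.I2
cycle 8: W1.I1
cycle 9: W2.I2
cycle 10: W3.I2
cycle 11: W1.I2
cycle 12: W2.I3
cycle 13: W1.I3
cycle 14: W2.I4
cycle 15: W3.I3
cycle 16: W3.I4

Answer: 17 cycles, utilization 1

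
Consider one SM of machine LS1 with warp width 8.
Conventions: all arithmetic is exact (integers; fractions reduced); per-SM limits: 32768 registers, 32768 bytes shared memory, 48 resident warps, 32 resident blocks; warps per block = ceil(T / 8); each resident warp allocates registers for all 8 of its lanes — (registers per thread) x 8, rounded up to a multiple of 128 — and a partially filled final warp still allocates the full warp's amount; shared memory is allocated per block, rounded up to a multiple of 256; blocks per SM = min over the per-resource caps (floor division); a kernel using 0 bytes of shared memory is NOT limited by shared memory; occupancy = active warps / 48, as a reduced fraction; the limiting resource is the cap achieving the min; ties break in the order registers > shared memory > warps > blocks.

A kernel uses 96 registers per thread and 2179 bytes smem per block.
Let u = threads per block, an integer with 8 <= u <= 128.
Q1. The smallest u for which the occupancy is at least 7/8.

Answer: u = 17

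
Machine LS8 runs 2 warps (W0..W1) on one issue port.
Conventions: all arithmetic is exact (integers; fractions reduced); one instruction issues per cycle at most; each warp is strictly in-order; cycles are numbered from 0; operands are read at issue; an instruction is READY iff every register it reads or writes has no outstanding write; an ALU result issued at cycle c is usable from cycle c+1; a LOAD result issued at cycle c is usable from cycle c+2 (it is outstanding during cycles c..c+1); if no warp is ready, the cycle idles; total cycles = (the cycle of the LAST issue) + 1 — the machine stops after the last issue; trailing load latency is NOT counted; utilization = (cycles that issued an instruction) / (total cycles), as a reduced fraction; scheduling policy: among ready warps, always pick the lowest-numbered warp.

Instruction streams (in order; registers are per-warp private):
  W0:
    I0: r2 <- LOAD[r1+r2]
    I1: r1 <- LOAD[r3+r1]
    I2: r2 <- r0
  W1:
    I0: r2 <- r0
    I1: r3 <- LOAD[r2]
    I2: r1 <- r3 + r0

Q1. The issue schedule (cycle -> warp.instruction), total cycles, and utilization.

cycle 0: W0.I0
cycle 1: W0.I1
cycle 2: W0.I2
cycle 3: W1.I0
cycle 4: W1.I1
cycle 5: idle
cycle 6: W1.I2

Answer: 7 cycles, utilization 6/7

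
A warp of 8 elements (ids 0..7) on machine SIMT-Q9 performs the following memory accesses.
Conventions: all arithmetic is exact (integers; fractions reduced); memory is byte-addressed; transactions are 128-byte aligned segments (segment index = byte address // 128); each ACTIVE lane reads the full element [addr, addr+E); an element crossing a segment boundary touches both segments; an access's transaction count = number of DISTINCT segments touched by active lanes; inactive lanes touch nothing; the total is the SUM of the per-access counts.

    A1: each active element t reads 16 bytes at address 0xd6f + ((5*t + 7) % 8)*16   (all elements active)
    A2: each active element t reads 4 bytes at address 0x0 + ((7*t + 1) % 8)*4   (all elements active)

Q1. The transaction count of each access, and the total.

A1: 2 transactions
A2: 1 transaction

Answer: 2,1; total 3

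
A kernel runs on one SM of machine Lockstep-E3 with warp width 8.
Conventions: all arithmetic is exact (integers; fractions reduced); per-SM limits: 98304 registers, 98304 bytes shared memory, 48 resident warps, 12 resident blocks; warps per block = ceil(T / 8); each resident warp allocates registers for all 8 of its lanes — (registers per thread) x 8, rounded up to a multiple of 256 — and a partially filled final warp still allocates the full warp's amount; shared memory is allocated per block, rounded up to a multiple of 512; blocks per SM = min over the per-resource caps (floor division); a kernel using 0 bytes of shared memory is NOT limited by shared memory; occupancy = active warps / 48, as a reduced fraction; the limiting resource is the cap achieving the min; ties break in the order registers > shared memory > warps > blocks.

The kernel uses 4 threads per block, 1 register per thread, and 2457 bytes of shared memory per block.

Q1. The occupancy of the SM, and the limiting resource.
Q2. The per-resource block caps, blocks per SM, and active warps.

Answer: occupancy 1/4, limited by blocks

registers: 384 blocks
shared memory: 38 blocks
warps: 48 blocks
blocks: 12 blocks

Answer: 12 blocks, 12 active warps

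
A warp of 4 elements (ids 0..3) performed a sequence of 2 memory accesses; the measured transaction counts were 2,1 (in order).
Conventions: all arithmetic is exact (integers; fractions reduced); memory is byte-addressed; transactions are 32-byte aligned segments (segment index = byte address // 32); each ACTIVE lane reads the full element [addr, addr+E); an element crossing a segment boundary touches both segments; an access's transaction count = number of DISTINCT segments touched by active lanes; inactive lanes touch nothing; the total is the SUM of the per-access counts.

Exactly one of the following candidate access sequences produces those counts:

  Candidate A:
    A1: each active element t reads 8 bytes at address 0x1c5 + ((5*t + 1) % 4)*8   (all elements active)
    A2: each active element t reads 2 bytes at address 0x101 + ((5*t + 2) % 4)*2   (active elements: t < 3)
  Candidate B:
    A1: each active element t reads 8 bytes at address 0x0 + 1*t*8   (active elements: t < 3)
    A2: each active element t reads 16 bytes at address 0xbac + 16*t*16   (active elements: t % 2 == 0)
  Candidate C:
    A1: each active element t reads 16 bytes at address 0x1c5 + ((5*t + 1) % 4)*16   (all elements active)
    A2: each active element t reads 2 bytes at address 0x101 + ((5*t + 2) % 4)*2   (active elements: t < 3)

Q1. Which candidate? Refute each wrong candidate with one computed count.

B: A1 gives 1 transaction, not 2
C: A1 gives 3 transactions, not 2
A: all counts match (2,1)

Answer: A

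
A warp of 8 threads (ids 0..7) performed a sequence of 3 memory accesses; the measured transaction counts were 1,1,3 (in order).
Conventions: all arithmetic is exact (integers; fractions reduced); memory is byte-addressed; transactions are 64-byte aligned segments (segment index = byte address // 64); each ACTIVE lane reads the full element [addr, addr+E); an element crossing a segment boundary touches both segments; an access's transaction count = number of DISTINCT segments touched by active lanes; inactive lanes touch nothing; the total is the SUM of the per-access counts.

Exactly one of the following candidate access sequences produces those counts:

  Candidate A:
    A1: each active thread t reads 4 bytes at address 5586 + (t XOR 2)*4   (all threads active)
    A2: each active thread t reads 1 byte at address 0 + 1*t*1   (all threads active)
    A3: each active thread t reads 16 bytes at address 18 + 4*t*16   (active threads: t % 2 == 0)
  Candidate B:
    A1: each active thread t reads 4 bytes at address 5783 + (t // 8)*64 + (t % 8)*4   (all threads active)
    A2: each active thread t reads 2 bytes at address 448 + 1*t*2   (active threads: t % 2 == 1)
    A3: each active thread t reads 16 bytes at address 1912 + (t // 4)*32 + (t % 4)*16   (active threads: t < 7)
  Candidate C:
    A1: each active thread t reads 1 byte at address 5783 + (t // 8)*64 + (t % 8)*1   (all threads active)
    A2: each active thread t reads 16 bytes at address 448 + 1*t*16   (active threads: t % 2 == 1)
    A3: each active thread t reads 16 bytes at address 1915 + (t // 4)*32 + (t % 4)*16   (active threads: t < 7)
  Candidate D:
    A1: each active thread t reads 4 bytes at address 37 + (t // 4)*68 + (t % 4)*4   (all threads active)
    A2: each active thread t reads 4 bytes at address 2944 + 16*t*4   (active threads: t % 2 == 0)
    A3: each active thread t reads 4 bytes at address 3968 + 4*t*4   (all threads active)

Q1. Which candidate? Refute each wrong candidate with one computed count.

A: A3 gives 4 transactions, not 3
C: A2 gives 2 transactions, not 1
D: A1 gives 2 transactions, not 1
B: all counts match (1,1,3)

Answer: B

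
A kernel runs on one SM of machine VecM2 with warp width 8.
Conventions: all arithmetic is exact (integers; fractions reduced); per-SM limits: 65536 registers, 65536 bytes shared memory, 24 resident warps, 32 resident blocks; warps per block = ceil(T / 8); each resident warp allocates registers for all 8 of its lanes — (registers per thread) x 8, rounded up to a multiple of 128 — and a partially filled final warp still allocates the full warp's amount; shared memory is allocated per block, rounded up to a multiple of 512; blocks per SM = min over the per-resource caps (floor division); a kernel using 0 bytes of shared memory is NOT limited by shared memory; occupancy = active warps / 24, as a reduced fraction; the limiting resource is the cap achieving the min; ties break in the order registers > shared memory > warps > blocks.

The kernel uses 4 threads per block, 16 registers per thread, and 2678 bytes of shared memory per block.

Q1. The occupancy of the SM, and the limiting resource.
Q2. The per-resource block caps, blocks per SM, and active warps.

Answer: occupancy 7/8, limited by shared memory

registers: 512 blocks
shared memory: 21 blocks
warps: 24 blocks
blocks: 32 blocks

Answer: 21 blocks, 21 active warps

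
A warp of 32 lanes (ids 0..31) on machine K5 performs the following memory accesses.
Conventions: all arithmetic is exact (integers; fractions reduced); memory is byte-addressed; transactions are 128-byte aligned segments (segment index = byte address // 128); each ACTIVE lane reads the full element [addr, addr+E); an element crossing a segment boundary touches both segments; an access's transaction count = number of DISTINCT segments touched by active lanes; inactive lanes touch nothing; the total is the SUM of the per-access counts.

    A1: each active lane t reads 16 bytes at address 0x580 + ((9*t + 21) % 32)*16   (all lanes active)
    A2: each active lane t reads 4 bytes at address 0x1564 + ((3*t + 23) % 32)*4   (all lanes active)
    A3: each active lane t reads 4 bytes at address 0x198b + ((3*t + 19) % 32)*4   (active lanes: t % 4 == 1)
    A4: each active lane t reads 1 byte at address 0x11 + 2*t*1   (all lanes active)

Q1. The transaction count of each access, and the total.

A1: 4 transactions
A2: 2 transactions
A3: 2 transactions
A4: 1 transaction

Answer: 4,2,2,1; total 9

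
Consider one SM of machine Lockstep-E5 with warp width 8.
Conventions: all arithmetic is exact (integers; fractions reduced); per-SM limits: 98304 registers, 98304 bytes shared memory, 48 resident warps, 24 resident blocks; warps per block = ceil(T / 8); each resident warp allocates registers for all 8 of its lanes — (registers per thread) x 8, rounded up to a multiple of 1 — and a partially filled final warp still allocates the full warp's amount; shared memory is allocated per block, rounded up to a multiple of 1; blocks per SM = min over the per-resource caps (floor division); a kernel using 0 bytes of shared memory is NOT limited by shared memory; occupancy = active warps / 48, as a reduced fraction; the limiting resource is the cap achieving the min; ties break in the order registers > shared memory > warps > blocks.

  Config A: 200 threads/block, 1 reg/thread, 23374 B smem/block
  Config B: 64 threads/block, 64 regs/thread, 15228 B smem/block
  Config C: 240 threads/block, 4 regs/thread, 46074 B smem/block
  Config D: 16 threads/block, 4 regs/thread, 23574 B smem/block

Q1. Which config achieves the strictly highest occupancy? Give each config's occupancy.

occupancies: A 25/48, B 1, C 5/8, D 1/6

Answer: B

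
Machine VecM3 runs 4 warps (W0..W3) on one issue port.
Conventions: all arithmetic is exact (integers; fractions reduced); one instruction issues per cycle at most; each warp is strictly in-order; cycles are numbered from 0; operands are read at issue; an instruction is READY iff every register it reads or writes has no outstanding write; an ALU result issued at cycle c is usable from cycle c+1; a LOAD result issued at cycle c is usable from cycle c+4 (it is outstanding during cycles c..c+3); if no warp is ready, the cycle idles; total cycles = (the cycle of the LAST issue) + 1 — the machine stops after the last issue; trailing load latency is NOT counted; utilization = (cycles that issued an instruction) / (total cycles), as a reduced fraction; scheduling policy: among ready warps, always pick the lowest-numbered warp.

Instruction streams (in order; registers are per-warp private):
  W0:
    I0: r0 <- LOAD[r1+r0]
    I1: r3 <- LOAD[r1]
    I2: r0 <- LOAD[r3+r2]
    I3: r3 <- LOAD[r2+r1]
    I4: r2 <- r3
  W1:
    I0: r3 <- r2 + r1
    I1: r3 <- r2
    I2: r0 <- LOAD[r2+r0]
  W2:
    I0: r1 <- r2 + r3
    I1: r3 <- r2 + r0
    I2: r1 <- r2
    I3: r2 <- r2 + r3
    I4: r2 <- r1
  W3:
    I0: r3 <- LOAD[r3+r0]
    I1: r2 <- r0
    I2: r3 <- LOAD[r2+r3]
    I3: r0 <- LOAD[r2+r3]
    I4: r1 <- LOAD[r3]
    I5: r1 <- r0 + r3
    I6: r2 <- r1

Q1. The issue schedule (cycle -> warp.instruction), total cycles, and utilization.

cycle 0: W0.I0
cycle 1: W0.I1
cycle 2: W1.I0
cycle 3: W1.I1
cycle 4: W1.I2
cycle 5: W0.I2
cycle 6: W0.I3
cycle 7: W2.I0
cycle 8: W2.I1
cycle 9: W2.I2
cycle 10: W0.I4
cycle 11: W2.I3
cycle 12: W2.I4
cycle 13: W3.I0
cycle 14: W3.I1
cycle 15: idle
cycle 16: idle
cycle 17: W3.I2
cycle 18: idle
cycle 19: idle
cycle 20: idle
cycle 21: W3.I3
cycle 22: W3.I4
cycle 23: idle
cycle 24: idle
cycle 25: idle
cycle 26: W3.I5
cycle 27: W3.I6

Answer: 28 cycles, utilization 5/7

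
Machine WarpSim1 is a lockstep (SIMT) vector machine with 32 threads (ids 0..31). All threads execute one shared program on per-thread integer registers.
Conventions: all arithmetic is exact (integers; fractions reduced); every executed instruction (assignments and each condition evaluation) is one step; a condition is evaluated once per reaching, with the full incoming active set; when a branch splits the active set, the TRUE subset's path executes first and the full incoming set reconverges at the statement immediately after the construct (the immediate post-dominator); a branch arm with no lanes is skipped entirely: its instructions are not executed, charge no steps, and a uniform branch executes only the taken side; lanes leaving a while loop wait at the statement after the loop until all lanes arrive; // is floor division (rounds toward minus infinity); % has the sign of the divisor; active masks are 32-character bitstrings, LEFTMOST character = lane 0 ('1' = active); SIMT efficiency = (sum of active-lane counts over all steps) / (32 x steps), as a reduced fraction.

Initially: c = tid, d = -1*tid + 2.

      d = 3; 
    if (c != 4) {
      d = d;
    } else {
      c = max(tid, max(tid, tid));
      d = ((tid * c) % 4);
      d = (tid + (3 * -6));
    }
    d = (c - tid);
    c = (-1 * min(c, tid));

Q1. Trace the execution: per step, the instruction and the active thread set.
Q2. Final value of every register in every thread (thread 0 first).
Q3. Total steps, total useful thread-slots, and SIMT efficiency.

step 0: d <- 3                       11111111111111111111111111111111
step 1: eval (c != 4)                11111111111111111111111111111111
step 2: d <- d                       11110111111111111111111111111111
step 3: c <- max(tid, max(tid, tid)) 00001000000000000000000000000000
step 4: d <- ((tid * c) % 4)         00001000000000000000000000000000
step 5: d <- (tid + (3 * -6))        00001000000000000000000000000000
step 6: d <- (c - tid)               11111111111111111111111111111111
step 7: c <- (-1 * min(c, tid))      11111111111111111111111111111111

Answer: 8 steps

c: 0,-1,-2,-3,-4,-5,-6,-7,-8,-9,-10,-11,-12,-13,-14,-15,-16,-17,-18,-19,-20,-21,-22,-23,-24,-25,-26,-27,-28,-29,-30,-31
d: 0,0,0,0,0,0,0,0,0,0,0,0,0,0,0,0,0,0,0,0,0,0,0,0,0,0,0,0,0,0,0,0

steps = 8; useful = 162; efficiency = 162/256 = 81/128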